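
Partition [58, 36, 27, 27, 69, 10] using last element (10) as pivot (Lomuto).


Pivot: 10
Place pivot at 0: [10, 36, 27, 27, 69, 58]

Partitioned: [10, 36, 27, 27, 69, 58]


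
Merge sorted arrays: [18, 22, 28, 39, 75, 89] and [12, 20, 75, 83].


Take 12 from B
Take 18 from A
Take 20 from B
Take 22 from A
Take 28 from A
Take 39 from A
Take 75 from A
Take 75 from B
Take 83 from B

Merged: [12, 18, 20, 22, 28, 39, 75, 75, 83, 89]


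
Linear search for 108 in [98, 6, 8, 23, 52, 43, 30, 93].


i=0: 98!=108
i=1: 6!=108
i=2: 8!=108
i=3: 23!=108
i=4: 52!=108
i=5: 43!=108
i=6: 30!=108
i=7: 93!=108

Not found, 8 comps


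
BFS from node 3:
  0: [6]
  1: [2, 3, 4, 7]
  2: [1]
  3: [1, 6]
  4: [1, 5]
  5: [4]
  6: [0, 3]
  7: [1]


Visit 3, enqueue [1, 6]
Visit 1, enqueue [2, 4, 7]
Visit 6, enqueue [0]
Visit 2, enqueue []
Visit 4, enqueue [5]
Visit 7, enqueue []
Visit 0, enqueue []
Visit 5, enqueue []

BFS order: [3, 1, 6, 2, 4, 7, 0, 5]


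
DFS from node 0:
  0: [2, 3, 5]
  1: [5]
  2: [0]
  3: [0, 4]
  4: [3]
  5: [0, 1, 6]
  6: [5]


Visit 0, push [5, 3, 2]
Visit 2, push []
Visit 3, push [4]
Visit 4, push []
Visit 5, push [6, 1]
Visit 1, push []
Visit 6, push []

DFS order: [0, 2, 3, 4, 5, 1, 6]


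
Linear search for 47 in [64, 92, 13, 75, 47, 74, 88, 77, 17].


i=0: 64!=47
i=1: 92!=47
i=2: 13!=47
i=3: 75!=47
i=4: 47==47 found!

Found at 4, 5 comps


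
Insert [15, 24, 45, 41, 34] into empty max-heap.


Insert 15: [15]
Insert 24: [24, 15]
Insert 45: [45, 15, 24]
Insert 41: [45, 41, 24, 15]
Insert 34: [45, 41, 24, 15, 34]

Final heap: [45, 41, 24, 15, 34]


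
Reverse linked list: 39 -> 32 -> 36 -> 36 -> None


Step 1: curr=39, set curr.next=prev(None) | reversed so far: 39
Step 2: curr=32, set curr.next=prev(39) | reversed so far: 32 -> 39
Step 3: curr=36, set curr.next=prev(32) | reversed so far: 36 -> 32 -> 39
Step 4: curr=36, set curr.next=prev(36) | reversed so far: 36 -> 36 -> 32 -> 39

36 -> 36 -> 32 -> 39 -> None


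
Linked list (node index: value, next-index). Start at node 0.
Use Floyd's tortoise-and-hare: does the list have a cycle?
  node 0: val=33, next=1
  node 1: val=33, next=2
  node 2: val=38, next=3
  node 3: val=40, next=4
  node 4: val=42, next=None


Floyd's tortoise (slow, +1) and hare (fast, +2):
  init: slow=0, fast=0
  step 1: slow=1, fast=2
  step 2: slow=2, fast=4
  step 3: fast -> None, no cycle

Cycle: no


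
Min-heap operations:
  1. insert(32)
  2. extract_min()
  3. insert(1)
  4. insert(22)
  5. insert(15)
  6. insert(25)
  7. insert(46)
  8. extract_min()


insert(32) -> [32]
extract_min()->32, []
insert(1) -> [1]
insert(22) -> [1, 22]
insert(15) -> [1, 22, 15]
insert(25) -> [1, 22, 15, 25]
insert(46) -> [1, 22, 15, 25, 46]
extract_min()->1, [15, 22, 46, 25]

Final heap: [15, 22, 46, 25]


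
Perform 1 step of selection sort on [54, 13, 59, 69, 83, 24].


Initial: [54, 13, 59, 69, 83, 24]
Step 1: min=13 at 1
  Swap: [13, 54, 59, 69, 83, 24]

After 1 step: [13, 54, 59, 69, 83, 24]


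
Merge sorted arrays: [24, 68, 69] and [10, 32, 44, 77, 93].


Take 10 from B
Take 24 from A
Take 32 from B
Take 44 from B
Take 68 from A
Take 69 from A

Merged: [10, 24, 32, 44, 68, 69, 77, 93]


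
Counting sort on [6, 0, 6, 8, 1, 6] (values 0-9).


Input: [6, 0, 6, 8, 1, 6]
Counts: [1, 1, 0, 0, 0, 0, 3, 0, 1, 0]

Sorted: [0, 1, 6, 6, 6, 8]


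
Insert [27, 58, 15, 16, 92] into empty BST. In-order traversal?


Insert 27: root
Insert 58: R from 27
Insert 15: L from 27
Insert 16: L from 27 -> R from 15
Insert 92: R from 27 -> R from 58

In-order: [15, 16, 27, 58, 92]


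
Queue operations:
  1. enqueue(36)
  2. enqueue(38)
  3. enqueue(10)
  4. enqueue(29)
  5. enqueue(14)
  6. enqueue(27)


enqueue(36) -> [36]
enqueue(38) -> [36, 38]
enqueue(10) -> [36, 38, 10]
enqueue(29) -> [36, 38, 10, 29]
enqueue(14) -> [36, 38, 10, 29, 14]
enqueue(27) -> [36, 38, 10, 29, 14, 27]

Final queue: [36, 38, 10, 29, 14, 27]


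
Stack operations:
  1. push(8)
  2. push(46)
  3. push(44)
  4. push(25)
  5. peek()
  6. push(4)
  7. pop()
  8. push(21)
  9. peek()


push(8) -> [8]
push(46) -> [8, 46]
push(44) -> [8, 46, 44]
push(25) -> [8, 46, 44, 25]
peek()->25
push(4) -> [8, 46, 44, 25, 4]
pop()->4, [8, 46, 44, 25]
push(21) -> [8, 46, 44, 25, 21]
peek()->21

Final stack: [8, 46, 44, 25, 21]


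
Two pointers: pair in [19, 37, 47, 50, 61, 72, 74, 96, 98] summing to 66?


lo=0(19)+hi=8(98)=117
lo=0(19)+hi=7(96)=115
lo=0(19)+hi=6(74)=93
lo=0(19)+hi=5(72)=91
lo=0(19)+hi=4(61)=80
lo=0(19)+hi=3(50)=69
lo=0(19)+hi=2(47)=66

Yes: 19+47=66


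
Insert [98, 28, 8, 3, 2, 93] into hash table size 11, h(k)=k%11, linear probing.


Insert 98: h=10 -> slot 10
Insert 28: h=6 -> slot 6
Insert 8: h=8 -> slot 8
Insert 3: h=3 -> slot 3
Insert 2: h=2 -> slot 2
Insert 93: h=5 -> slot 5

Table: [None, None, 2, 3, None, 93, 28, None, 8, None, 98]


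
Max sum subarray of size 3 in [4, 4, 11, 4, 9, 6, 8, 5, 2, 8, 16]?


[0:3]: 19
[1:4]: 19
[2:5]: 24
[3:6]: 19
[4:7]: 23
[5:8]: 19
[6:9]: 15
[7:10]: 15
[8:11]: 26

Max: 26 at [8:11]


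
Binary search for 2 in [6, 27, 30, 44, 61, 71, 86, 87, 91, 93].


Step 1: lo=0, hi=9, mid=4, val=61
Step 2: lo=0, hi=3, mid=1, val=27
Step 3: lo=0, hi=0, mid=0, val=6

Not found


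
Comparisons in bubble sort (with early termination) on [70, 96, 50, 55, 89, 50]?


Algorithm: bubble sort (with early termination)
Input: [70, 96, 50, 55, 89, 50]
Sorted: [50, 50, 55, 70, 89, 96]

15


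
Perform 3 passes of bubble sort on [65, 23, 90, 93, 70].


Initial: [65, 23, 90, 93, 70]
Pass 1: [23, 65, 90, 70, 93] (2 swaps)
Pass 2: [23, 65, 70, 90, 93] (1 swaps)
Pass 3: [23, 65, 70, 90, 93] (0 swaps)

After 3 passes: [23, 65, 70, 90, 93]


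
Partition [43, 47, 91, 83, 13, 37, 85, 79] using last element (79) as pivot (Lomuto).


Pivot: 79
  43 <= 79: advance i (no swap)
  47 <= 79: advance i (no swap)
  13 <= 79: swap -> [43, 47, 13, 83, 91, 37, 85, 79]
  37 <= 79: swap -> [43, 47, 13, 37, 91, 83, 85, 79]
Place pivot at 4: [43, 47, 13, 37, 79, 83, 85, 91]

Partitioned: [43, 47, 13, 37, 79, 83, 85, 91]


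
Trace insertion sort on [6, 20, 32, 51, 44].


Initial: [6, 20, 32, 51, 44]
Insert 20: [6, 20, 32, 51, 44]
Insert 32: [6, 20, 32, 51, 44]
Insert 51: [6, 20, 32, 51, 44]
Insert 44: [6, 20, 32, 44, 51]

Sorted: [6, 20, 32, 44, 51]


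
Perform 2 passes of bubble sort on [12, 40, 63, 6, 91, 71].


Initial: [12, 40, 63, 6, 91, 71]
Pass 1: [12, 40, 6, 63, 71, 91] (2 swaps)
Pass 2: [12, 6, 40, 63, 71, 91] (1 swaps)

After 2 passes: [12, 6, 40, 63, 71, 91]


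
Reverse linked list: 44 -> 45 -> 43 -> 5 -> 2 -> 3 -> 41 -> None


Step 1: curr=44, set curr.next=prev(None) | reversed so far: 44
Step 2: curr=45, set curr.next=prev(44) | reversed so far: 45 -> 44
Step 3: curr=43, set curr.next=prev(45) | reversed so far: 43 -> 45 -> 44
Step 4: curr=5, set curr.next=prev(43) | reversed so far: 5 -> 43 -> 45 -> 44
Step 5: curr=2, set curr.next=prev(5) | reversed so far: 2 -> 5 -> 43 -> 45 -> 44
Step 6: curr=3, set curr.next=prev(2) | reversed so far: 3 -> 2 -> 5 -> 43 -> 45 -> 44
Step 7: curr=41, set curr.next=prev(3) | reversed so far: 41 -> 3 -> 2 -> 5 -> 43 -> 45 -> 44

41 -> 3 -> 2 -> 5 -> 43 -> 45 -> 44 -> None


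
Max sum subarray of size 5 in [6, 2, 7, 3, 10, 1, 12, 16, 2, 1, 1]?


[0:5]: 28
[1:6]: 23
[2:7]: 33
[3:8]: 42
[4:9]: 41
[5:10]: 32
[6:11]: 32

Max: 42 at [3:8]


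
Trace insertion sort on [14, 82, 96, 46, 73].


Initial: [14, 82, 96, 46, 73]
Insert 82: [14, 82, 96, 46, 73]
Insert 96: [14, 82, 96, 46, 73]
Insert 46: [14, 46, 82, 96, 73]
Insert 73: [14, 46, 73, 82, 96]

Sorted: [14, 46, 73, 82, 96]


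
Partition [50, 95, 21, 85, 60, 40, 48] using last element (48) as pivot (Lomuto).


Pivot: 48
  21 <= 48: swap -> [21, 95, 50, 85, 60, 40, 48]
  40 <= 48: swap -> [21, 40, 50, 85, 60, 95, 48]
Place pivot at 2: [21, 40, 48, 85, 60, 95, 50]

Partitioned: [21, 40, 48, 85, 60, 95, 50]


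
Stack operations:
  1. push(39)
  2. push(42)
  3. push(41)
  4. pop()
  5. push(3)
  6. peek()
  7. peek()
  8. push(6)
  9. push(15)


push(39) -> [39]
push(42) -> [39, 42]
push(41) -> [39, 42, 41]
pop()->41, [39, 42]
push(3) -> [39, 42, 3]
peek()->3
peek()->3
push(6) -> [39, 42, 3, 6]
push(15) -> [39, 42, 3, 6, 15]

Final stack: [39, 42, 3, 6, 15]


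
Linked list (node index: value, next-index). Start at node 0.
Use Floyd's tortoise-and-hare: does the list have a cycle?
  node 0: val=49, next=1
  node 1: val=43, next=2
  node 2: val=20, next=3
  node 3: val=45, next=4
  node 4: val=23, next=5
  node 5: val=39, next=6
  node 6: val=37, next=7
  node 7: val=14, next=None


Floyd's tortoise (slow, +1) and hare (fast, +2):
  init: slow=0, fast=0
  step 1: slow=1, fast=2
  step 2: slow=2, fast=4
  step 3: slow=3, fast=6
  step 4: fast 6->7->None, no cycle

Cycle: no


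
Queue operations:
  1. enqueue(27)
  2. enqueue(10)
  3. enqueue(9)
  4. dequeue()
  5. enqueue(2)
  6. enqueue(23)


enqueue(27) -> [27]
enqueue(10) -> [27, 10]
enqueue(9) -> [27, 10, 9]
dequeue()->27, [10, 9]
enqueue(2) -> [10, 9, 2]
enqueue(23) -> [10, 9, 2, 23]

Final queue: [10, 9, 2, 23]


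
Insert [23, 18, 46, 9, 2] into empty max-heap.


Insert 23: [23]
Insert 18: [23, 18]
Insert 46: [46, 18, 23]
Insert 9: [46, 18, 23, 9]
Insert 2: [46, 18, 23, 9, 2]

Final heap: [46, 18, 23, 9, 2]


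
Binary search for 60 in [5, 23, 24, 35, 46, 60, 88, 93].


Step 1: lo=0, hi=7, mid=3, val=35
Step 2: lo=4, hi=7, mid=5, val=60

Found at index 5


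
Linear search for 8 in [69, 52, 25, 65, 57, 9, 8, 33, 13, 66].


i=0: 69!=8
i=1: 52!=8
i=2: 25!=8
i=3: 65!=8
i=4: 57!=8
i=5: 9!=8
i=6: 8==8 found!

Found at 6, 7 comps


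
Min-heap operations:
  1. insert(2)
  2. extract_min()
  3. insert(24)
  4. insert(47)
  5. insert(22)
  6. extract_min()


insert(2) -> [2]
extract_min()->2, []
insert(24) -> [24]
insert(47) -> [24, 47]
insert(22) -> [22, 47, 24]
extract_min()->22, [24, 47]

Final heap: [24, 47]


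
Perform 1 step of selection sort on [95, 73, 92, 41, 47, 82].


Initial: [95, 73, 92, 41, 47, 82]
Step 1: min=41 at 3
  Swap: [41, 73, 92, 95, 47, 82]

After 1 step: [41, 73, 92, 95, 47, 82]


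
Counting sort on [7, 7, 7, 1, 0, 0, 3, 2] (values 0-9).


Input: [7, 7, 7, 1, 0, 0, 3, 2]
Counts: [2, 1, 1, 1, 0, 0, 0, 3, 0, 0]

Sorted: [0, 0, 1, 2, 3, 7, 7, 7]


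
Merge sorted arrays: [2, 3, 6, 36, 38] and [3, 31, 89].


Take 2 from A
Take 3 from A
Take 3 from B
Take 6 from A
Take 31 from B
Take 36 from A
Take 38 from A

Merged: [2, 3, 3, 6, 31, 36, 38, 89]


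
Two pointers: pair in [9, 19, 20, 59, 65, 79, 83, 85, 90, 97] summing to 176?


lo=0(9)+hi=9(97)=106
lo=1(19)+hi=9(97)=116
lo=2(20)+hi=9(97)=117
lo=3(59)+hi=9(97)=156
lo=4(65)+hi=9(97)=162
lo=5(79)+hi=9(97)=176

Yes: 79+97=176


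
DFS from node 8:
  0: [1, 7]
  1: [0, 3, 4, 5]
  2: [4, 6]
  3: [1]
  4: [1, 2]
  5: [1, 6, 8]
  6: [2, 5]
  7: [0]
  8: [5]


Visit 8, push [5]
Visit 5, push [6, 1]
Visit 1, push [4, 3, 0]
Visit 0, push [7]
Visit 7, push []
Visit 3, push []
Visit 4, push [2]
Visit 2, push [6]
Visit 6, push []

DFS order: [8, 5, 1, 0, 7, 3, 4, 2, 6]


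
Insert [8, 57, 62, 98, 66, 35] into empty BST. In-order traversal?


Insert 8: root
Insert 57: R from 8
Insert 62: R from 8 -> R from 57
Insert 98: R from 8 -> R from 57 -> R from 62
Insert 66: R from 8 -> R from 57 -> R from 62 -> L from 98
Insert 35: R from 8 -> L from 57

In-order: [8, 35, 57, 62, 66, 98]


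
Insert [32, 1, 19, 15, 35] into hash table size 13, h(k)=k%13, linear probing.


Insert 32: h=6 -> slot 6
Insert 1: h=1 -> slot 1
Insert 19: h=6, 1 probes -> slot 7
Insert 15: h=2 -> slot 2
Insert 35: h=9 -> slot 9

Table: [None, 1, 15, None, None, None, 32, 19, None, 35, None, None, None]


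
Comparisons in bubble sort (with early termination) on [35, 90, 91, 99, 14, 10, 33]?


Algorithm: bubble sort (with early termination)
Input: [35, 90, 91, 99, 14, 10, 33]
Sorted: [10, 14, 33, 35, 90, 91, 99]

21


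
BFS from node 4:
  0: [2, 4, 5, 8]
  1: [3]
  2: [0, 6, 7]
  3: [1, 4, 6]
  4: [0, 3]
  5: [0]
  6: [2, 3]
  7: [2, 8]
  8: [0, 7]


Visit 4, enqueue [0, 3]
Visit 0, enqueue [2, 5, 8]
Visit 3, enqueue [1, 6]
Visit 2, enqueue [7]
Visit 5, enqueue []
Visit 8, enqueue []
Visit 1, enqueue []
Visit 6, enqueue []
Visit 7, enqueue []

BFS order: [4, 0, 3, 2, 5, 8, 1, 6, 7]


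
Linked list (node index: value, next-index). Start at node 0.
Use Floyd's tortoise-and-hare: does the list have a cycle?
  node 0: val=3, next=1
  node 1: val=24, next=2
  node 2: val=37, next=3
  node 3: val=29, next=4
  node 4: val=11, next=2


Floyd's tortoise (slow, +1) and hare (fast, +2):
  init: slow=0, fast=0
  step 1: slow=1, fast=2
  step 2: slow=2, fast=4
  step 3: slow=3, fast=3
  slow == fast at node 3: cycle detected

Cycle: yes


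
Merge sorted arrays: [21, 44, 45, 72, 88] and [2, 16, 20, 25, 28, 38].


Take 2 from B
Take 16 from B
Take 20 from B
Take 21 from A
Take 25 from B
Take 28 from B
Take 38 from B

Merged: [2, 16, 20, 21, 25, 28, 38, 44, 45, 72, 88]


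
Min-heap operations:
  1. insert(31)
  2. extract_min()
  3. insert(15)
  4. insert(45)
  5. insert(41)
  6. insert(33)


insert(31) -> [31]
extract_min()->31, []
insert(15) -> [15]
insert(45) -> [15, 45]
insert(41) -> [15, 45, 41]
insert(33) -> [15, 33, 41, 45]

Final heap: [15, 33, 41, 45]


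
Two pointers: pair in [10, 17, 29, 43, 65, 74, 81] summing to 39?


lo=0(10)+hi=6(81)=91
lo=0(10)+hi=5(74)=84
lo=0(10)+hi=4(65)=75
lo=0(10)+hi=3(43)=53
lo=0(10)+hi=2(29)=39

Yes: 10+29=39


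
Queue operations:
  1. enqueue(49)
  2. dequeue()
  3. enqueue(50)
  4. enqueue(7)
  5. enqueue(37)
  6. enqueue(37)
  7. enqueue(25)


enqueue(49) -> [49]
dequeue()->49, []
enqueue(50) -> [50]
enqueue(7) -> [50, 7]
enqueue(37) -> [50, 7, 37]
enqueue(37) -> [50, 7, 37, 37]
enqueue(25) -> [50, 7, 37, 37, 25]

Final queue: [50, 7, 37, 37, 25]


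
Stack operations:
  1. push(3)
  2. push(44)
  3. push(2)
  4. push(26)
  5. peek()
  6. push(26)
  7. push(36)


push(3) -> [3]
push(44) -> [3, 44]
push(2) -> [3, 44, 2]
push(26) -> [3, 44, 2, 26]
peek()->26
push(26) -> [3, 44, 2, 26, 26]
push(36) -> [3, 44, 2, 26, 26, 36]

Final stack: [3, 44, 2, 26, 26, 36]


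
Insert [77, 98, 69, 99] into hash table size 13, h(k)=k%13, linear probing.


Insert 77: h=12 -> slot 12
Insert 98: h=7 -> slot 7
Insert 69: h=4 -> slot 4
Insert 99: h=8 -> slot 8

Table: [None, None, None, None, 69, None, None, 98, 99, None, None, None, 77]


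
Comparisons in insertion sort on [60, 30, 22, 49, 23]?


Algorithm: insertion sort
Input: [60, 30, 22, 49, 23]
Sorted: [22, 23, 30, 49, 60]

9


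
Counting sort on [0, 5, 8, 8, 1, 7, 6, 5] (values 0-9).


Input: [0, 5, 8, 8, 1, 7, 6, 5]
Counts: [1, 1, 0, 0, 0, 2, 1, 1, 2, 0]

Sorted: [0, 1, 5, 5, 6, 7, 8, 8]


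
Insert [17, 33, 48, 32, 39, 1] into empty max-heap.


Insert 17: [17]
Insert 33: [33, 17]
Insert 48: [48, 17, 33]
Insert 32: [48, 32, 33, 17]
Insert 39: [48, 39, 33, 17, 32]
Insert 1: [48, 39, 33, 17, 32, 1]

Final heap: [48, 39, 33, 17, 32, 1]


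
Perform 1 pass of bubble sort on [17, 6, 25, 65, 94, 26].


Initial: [17, 6, 25, 65, 94, 26]
Pass 1: [6, 17, 25, 65, 26, 94] (2 swaps)

After 1 pass: [6, 17, 25, 65, 26, 94]


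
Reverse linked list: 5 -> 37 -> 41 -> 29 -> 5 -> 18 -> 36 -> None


Step 1: curr=5, set curr.next=prev(None) | reversed so far: 5
Step 2: curr=37, set curr.next=prev(5) | reversed so far: 37 -> 5
Step 3: curr=41, set curr.next=prev(37) | reversed so far: 41 -> 37 -> 5
Step 4: curr=29, set curr.next=prev(41) | reversed so far: 29 -> 41 -> 37 -> 5
Step 5: curr=5, set curr.next=prev(29) | reversed so far: 5 -> 29 -> 41 -> 37 -> 5
Step 6: curr=18, set curr.next=prev(5) | reversed so far: 18 -> 5 -> 29 -> 41 -> 37 -> 5
Step 7: curr=36, set curr.next=prev(18) | reversed so far: 36 -> 18 -> 5 -> 29 -> 41 -> 37 -> 5

36 -> 18 -> 5 -> 29 -> 41 -> 37 -> 5 -> None


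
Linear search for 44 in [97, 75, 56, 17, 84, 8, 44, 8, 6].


i=0: 97!=44
i=1: 75!=44
i=2: 56!=44
i=3: 17!=44
i=4: 84!=44
i=5: 8!=44
i=6: 44==44 found!

Found at 6, 7 comps


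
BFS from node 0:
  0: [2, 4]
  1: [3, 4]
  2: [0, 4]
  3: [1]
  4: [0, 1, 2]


Visit 0, enqueue [2, 4]
Visit 2, enqueue []
Visit 4, enqueue [1]
Visit 1, enqueue [3]
Visit 3, enqueue []

BFS order: [0, 2, 4, 1, 3]


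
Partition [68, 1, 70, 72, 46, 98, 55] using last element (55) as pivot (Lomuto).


Pivot: 55
  1 <= 55: swap -> [1, 68, 70, 72, 46, 98, 55]
  46 <= 55: swap -> [1, 46, 70, 72, 68, 98, 55]
Place pivot at 2: [1, 46, 55, 72, 68, 98, 70]

Partitioned: [1, 46, 55, 72, 68, 98, 70]


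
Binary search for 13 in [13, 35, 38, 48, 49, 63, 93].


Step 1: lo=0, hi=6, mid=3, val=48
Step 2: lo=0, hi=2, mid=1, val=35
Step 3: lo=0, hi=0, mid=0, val=13

Found at index 0


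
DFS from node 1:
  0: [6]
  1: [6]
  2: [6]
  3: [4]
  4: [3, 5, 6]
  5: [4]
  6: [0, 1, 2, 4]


Visit 1, push [6]
Visit 6, push [4, 2, 0]
Visit 0, push []
Visit 2, push []
Visit 4, push [5, 3]
Visit 3, push []
Visit 5, push []

DFS order: [1, 6, 0, 2, 4, 3, 5]


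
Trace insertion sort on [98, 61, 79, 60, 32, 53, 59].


Initial: [98, 61, 79, 60, 32, 53, 59]
Insert 61: [61, 98, 79, 60, 32, 53, 59]
Insert 79: [61, 79, 98, 60, 32, 53, 59]
Insert 60: [60, 61, 79, 98, 32, 53, 59]
Insert 32: [32, 60, 61, 79, 98, 53, 59]
Insert 53: [32, 53, 60, 61, 79, 98, 59]
Insert 59: [32, 53, 59, 60, 61, 79, 98]

Sorted: [32, 53, 59, 60, 61, 79, 98]


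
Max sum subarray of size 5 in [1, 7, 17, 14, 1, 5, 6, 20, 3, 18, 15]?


[0:5]: 40
[1:6]: 44
[2:7]: 43
[3:8]: 46
[4:9]: 35
[5:10]: 52
[6:11]: 62

Max: 62 at [6:11]


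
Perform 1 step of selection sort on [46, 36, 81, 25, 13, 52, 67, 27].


Initial: [46, 36, 81, 25, 13, 52, 67, 27]
Step 1: min=13 at 4
  Swap: [13, 36, 81, 25, 46, 52, 67, 27]

After 1 step: [13, 36, 81, 25, 46, 52, 67, 27]


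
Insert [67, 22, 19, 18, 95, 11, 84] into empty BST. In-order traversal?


Insert 67: root
Insert 22: L from 67
Insert 19: L from 67 -> L from 22
Insert 18: L from 67 -> L from 22 -> L from 19
Insert 95: R from 67
Insert 11: L from 67 -> L from 22 -> L from 19 -> L from 18
Insert 84: R from 67 -> L from 95

In-order: [11, 18, 19, 22, 67, 84, 95]


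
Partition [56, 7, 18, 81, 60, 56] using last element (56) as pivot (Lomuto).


Pivot: 56
  56 <= 56: advance i (no swap)
  7 <= 56: advance i (no swap)
  18 <= 56: advance i (no swap)
Place pivot at 3: [56, 7, 18, 56, 60, 81]

Partitioned: [56, 7, 18, 56, 60, 81]


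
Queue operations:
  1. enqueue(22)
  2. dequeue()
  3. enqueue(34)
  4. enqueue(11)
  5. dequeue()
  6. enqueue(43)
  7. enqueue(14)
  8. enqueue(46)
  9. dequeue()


enqueue(22) -> [22]
dequeue()->22, []
enqueue(34) -> [34]
enqueue(11) -> [34, 11]
dequeue()->34, [11]
enqueue(43) -> [11, 43]
enqueue(14) -> [11, 43, 14]
enqueue(46) -> [11, 43, 14, 46]
dequeue()->11, [43, 14, 46]

Final queue: [43, 14, 46]


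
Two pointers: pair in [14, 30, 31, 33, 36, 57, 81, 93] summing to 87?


lo=0(14)+hi=7(93)=107
lo=0(14)+hi=6(81)=95
lo=0(14)+hi=5(57)=71
lo=1(30)+hi=5(57)=87

Yes: 30+57=87


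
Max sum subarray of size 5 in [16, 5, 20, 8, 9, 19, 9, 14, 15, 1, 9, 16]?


[0:5]: 58
[1:6]: 61
[2:7]: 65
[3:8]: 59
[4:9]: 66
[5:10]: 58
[6:11]: 48
[7:12]: 55

Max: 66 at [4:9]


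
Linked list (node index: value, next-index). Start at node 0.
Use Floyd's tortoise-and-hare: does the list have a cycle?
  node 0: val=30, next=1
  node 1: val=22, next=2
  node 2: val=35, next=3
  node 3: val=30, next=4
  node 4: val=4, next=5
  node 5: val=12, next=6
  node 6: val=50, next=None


Floyd's tortoise (slow, +1) and hare (fast, +2):
  init: slow=0, fast=0
  step 1: slow=1, fast=2
  step 2: slow=2, fast=4
  step 3: slow=3, fast=6
  step 4: fast -> None, no cycle

Cycle: no


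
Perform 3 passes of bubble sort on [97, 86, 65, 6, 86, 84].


Initial: [97, 86, 65, 6, 86, 84]
Pass 1: [86, 65, 6, 86, 84, 97] (5 swaps)
Pass 2: [65, 6, 86, 84, 86, 97] (3 swaps)
Pass 3: [6, 65, 84, 86, 86, 97] (2 swaps)

After 3 passes: [6, 65, 84, 86, 86, 97]


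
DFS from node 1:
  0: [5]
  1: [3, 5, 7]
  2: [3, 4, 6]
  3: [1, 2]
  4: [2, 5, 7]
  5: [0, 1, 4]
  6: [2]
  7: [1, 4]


Visit 1, push [7, 5, 3]
Visit 3, push [2]
Visit 2, push [6, 4]
Visit 4, push [7, 5]
Visit 5, push [0]
Visit 0, push []
Visit 7, push []
Visit 6, push []

DFS order: [1, 3, 2, 4, 5, 0, 7, 6]


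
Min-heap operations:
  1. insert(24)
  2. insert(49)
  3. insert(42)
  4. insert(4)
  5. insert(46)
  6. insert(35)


insert(24) -> [24]
insert(49) -> [24, 49]
insert(42) -> [24, 49, 42]
insert(4) -> [4, 24, 42, 49]
insert(46) -> [4, 24, 42, 49, 46]
insert(35) -> [4, 24, 35, 49, 46, 42]

Final heap: [4, 24, 35, 49, 46, 42]


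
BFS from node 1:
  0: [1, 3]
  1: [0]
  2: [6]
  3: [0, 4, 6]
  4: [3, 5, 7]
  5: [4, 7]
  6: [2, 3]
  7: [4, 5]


Visit 1, enqueue [0]
Visit 0, enqueue [3]
Visit 3, enqueue [4, 6]
Visit 4, enqueue [5, 7]
Visit 6, enqueue [2]
Visit 5, enqueue []
Visit 7, enqueue []
Visit 2, enqueue []

BFS order: [1, 0, 3, 4, 6, 5, 7, 2]


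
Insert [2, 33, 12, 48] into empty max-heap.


Insert 2: [2]
Insert 33: [33, 2]
Insert 12: [33, 2, 12]
Insert 48: [48, 33, 12, 2]

Final heap: [48, 33, 12, 2]


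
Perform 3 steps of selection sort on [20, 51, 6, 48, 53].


Initial: [20, 51, 6, 48, 53]
Step 1: min=6 at 2
  Swap: [6, 51, 20, 48, 53]
Step 2: min=20 at 2
  Swap: [6, 20, 51, 48, 53]
Step 3: min=48 at 3
  Swap: [6, 20, 48, 51, 53]

After 3 steps: [6, 20, 48, 51, 53]


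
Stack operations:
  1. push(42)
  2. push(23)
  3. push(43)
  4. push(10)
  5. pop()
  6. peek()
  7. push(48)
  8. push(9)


push(42) -> [42]
push(23) -> [42, 23]
push(43) -> [42, 23, 43]
push(10) -> [42, 23, 43, 10]
pop()->10, [42, 23, 43]
peek()->43
push(48) -> [42, 23, 43, 48]
push(9) -> [42, 23, 43, 48, 9]

Final stack: [42, 23, 43, 48, 9]


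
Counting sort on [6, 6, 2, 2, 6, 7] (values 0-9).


Input: [6, 6, 2, 2, 6, 7]
Counts: [0, 0, 2, 0, 0, 0, 3, 1, 0, 0]

Sorted: [2, 2, 6, 6, 6, 7]


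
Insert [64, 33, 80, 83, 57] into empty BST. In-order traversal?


Insert 64: root
Insert 33: L from 64
Insert 80: R from 64
Insert 83: R from 64 -> R from 80
Insert 57: L from 64 -> R from 33

In-order: [33, 57, 64, 80, 83]


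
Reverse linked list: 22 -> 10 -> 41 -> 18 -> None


Step 1: curr=22, set curr.next=prev(None) | reversed so far: 22
Step 2: curr=10, set curr.next=prev(22) | reversed so far: 10 -> 22
Step 3: curr=41, set curr.next=prev(10) | reversed so far: 41 -> 10 -> 22
Step 4: curr=18, set curr.next=prev(41) | reversed so far: 18 -> 41 -> 10 -> 22

18 -> 41 -> 10 -> 22 -> None


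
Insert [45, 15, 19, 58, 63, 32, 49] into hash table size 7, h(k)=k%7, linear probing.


Insert 45: h=3 -> slot 3
Insert 15: h=1 -> slot 1
Insert 19: h=5 -> slot 5
Insert 58: h=2 -> slot 2
Insert 63: h=0 -> slot 0
Insert 32: h=4 -> slot 4
Insert 49: h=0, 6 probes -> slot 6

Table: [63, 15, 58, 45, 32, 19, 49]


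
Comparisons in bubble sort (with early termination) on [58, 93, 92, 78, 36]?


Algorithm: bubble sort (with early termination)
Input: [58, 93, 92, 78, 36]
Sorted: [36, 58, 78, 92, 93]

10


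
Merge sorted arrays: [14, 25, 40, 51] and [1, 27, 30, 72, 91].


Take 1 from B
Take 14 from A
Take 25 from A
Take 27 from B
Take 30 from B
Take 40 from A
Take 51 from A

Merged: [1, 14, 25, 27, 30, 40, 51, 72, 91]


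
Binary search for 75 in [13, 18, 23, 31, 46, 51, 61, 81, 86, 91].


Step 1: lo=0, hi=9, mid=4, val=46
Step 2: lo=5, hi=9, mid=7, val=81
Step 3: lo=5, hi=6, mid=5, val=51
Step 4: lo=6, hi=6, mid=6, val=61

Not found


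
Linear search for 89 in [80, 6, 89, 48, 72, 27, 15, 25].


i=0: 80!=89
i=1: 6!=89
i=2: 89==89 found!

Found at 2, 3 comps


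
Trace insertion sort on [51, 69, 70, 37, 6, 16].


Initial: [51, 69, 70, 37, 6, 16]
Insert 69: [51, 69, 70, 37, 6, 16]
Insert 70: [51, 69, 70, 37, 6, 16]
Insert 37: [37, 51, 69, 70, 6, 16]
Insert 6: [6, 37, 51, 69, 70, 16]
Insert 16: [6, 16, 37, 51, 69, 70]

Sorted: [6, 16, 37, 51, 69, 70]


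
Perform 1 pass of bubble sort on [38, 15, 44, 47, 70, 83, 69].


Initial: [38, 15, 44, 47, 70, 83, 69]
Pass 1: [15, 38, 44, 47, 70, 69, 83] (2 swaps)

After 1 pass: [15, 38, 44, 47, 70, 69, 83]


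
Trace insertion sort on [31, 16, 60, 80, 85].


Initial: [31, 16, 60, 80, 85]
Insert 16: [16, 31, 60, 80, 85]
Insert 60: [16, 31, 60, 80, 85]
Insert 80: [16, 31, 60, 80, 85]
Insert 85: [16, 31, 60, 80, 85]

Sorted: [16, 31, 60, 80, 85]


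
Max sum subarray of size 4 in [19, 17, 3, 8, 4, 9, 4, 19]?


[0:4]: 47
[1:5]: 32
[2:6]: 24
[3:7]: 25
[4:8]: 36

Max: 47 at [0:4]


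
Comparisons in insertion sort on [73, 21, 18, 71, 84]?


Algorithm: insertion sort
Input: [73, 21, 18, 71, 84]
Sorted: [18, 21, 71, 73, 84]

6


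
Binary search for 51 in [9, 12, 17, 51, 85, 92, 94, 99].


Step 1: lo=0, hi=7, mid=3, val=51

Found at index 3


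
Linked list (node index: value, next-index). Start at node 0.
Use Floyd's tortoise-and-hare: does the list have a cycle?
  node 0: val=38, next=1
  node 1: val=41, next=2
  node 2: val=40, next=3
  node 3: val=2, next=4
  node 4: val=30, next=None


Floyd's tortoise (slow, +1) and hare (fast, +2):
  init: slow=0, fast=0
  step 1: slow=1, fast=2
  step 2: slow=2, fast=4
  step 3: fast -> None, no cycle

Cycle: no


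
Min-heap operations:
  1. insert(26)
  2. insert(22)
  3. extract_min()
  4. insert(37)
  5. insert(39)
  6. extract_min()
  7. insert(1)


insert(26) -> [26]
insert(22) -> [22, 26]
extract_min()->22, [26]
insert(37) -> [26, 37]
insert(39) -> [26, 37, 39]
extract_min()->26, [37, 39]
insert(1) -> [1, 39, 37]

Final heap: [1, 39, 37]


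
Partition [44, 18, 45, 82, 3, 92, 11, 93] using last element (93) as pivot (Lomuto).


Pivot: 93
  44 <= 93: advance i (no swap)
  18 <= 93: advance i (no swap)
  45 <= 93: advance i (no swap)
  82 <= 93: advance i (no swap)
  3 <= 93: advance i (no swap)
  92 <= 93: advance i (no swap)
  11 <= 93: advance i (no swap)
Place pivot at 7: [44, 18, 45, 82, 3, 92, 11, 93]

Partitioned: [44, 18, 45, 82, 3, 92, 11, 93]


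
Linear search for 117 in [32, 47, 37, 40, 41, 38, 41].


i=0: 32!=117
i=1: 47!=117
i=2: 37!=117
i=3: 40!=117
i=4: 41!=117
i=5: 38!=117
i=6: 41!=117

Not found, 7 comps


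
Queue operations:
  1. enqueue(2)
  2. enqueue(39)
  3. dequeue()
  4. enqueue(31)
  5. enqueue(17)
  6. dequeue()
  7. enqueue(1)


enqueue(2) -> [2]
enqueue(39) -> [2, 39]
dequeue()->2, [39]
enqueue(31) -> [39, 31]
enqueue(17) -> [39, 31, 17]
dequeue()->39, [31, 17]
enqueue(1) -> [31, 17, 1]

Final queue: [31, 17, 1]


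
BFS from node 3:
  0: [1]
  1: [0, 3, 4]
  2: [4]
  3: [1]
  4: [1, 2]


Visit 3, enqueue [1]
Visit 1, enqueue [0, 4]
Visit 0, enqueue []
Visit 4, enqueue [2]
Visit 2, enqueue []

BFS order: [3, 1, 0, 4, 2]


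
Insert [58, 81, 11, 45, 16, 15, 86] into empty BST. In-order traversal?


Insert 58: root
Insert 81: R from 58
Insert 11: L from 58
Insert 45: L from 58 -> R from 11
Insert 16: L from 58 -> R from 11 -> L from 45
Insert 15: L from 58 -> R from 11 -> L from 45 -> L from 16
Insert 86: R from 58 -> R from 81

In-order: [11, 15, 16, 45, 58, 81, 86]


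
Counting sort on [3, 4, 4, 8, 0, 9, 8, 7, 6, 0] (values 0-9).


Input: [3, 4, 4, 8, 0, 9, 8, 7, 6, 0]
Counts: [2, 0, 0, 1, 2, 0, 1, 1, 2, 1]

Sorted: [0, 0, 3, 4, 4, 6, 7, 8, 8, 9]


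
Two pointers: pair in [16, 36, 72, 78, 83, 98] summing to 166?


lo=0(16)+hi=5(98)=114
lo=1(36)+hi=5(98)=134
lo=2(72)+hi=5(98)=170
lo=2(72)+hi=4(83)=155
lo=3(78)+hi=4(83)=161

No pair found


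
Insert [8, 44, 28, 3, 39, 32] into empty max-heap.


Insert 8: [8]
Insert 44: [44, 8]
Insert 28: [44, 8, 28]
Insert 3: [44, 8, 28, 3]
Insert 39: [44, 39, 28, 3, 8]
Insert 32: [44, 39, 32, 3, 8, 28]

Final heap: [44, 39, 32, 3, 8, 28]


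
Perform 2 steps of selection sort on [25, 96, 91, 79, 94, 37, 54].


Initial: [25, 96, 91, 79, 94, 37, 54]
Step 1: min=25 at 0
  Swap: [25, 96, 91, 79, 94, 37, 54]
Step 2: min=37 at 5
  Swap: [25, 37, 91, 79, 94, 96, 54]

After 2 steps: [25, 37, 91, 79, 94, 96, 54]


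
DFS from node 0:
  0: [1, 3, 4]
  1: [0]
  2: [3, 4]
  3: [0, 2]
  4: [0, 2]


Visit 0, push [4, 3, 1]
Visit 1, push []
Visit 3, push [2]
Visit 2, push [4]
Visit 4, push []

DFS order: [0, 1, 3, 2, 4]


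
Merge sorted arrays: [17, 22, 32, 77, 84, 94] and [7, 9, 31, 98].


Take 7 from B
Take 9 from B
Take 17 from A
Take 22 from A
Take 31 from B
Take 32 from A
Take 77 from A
Take 84 from A
Take 94 from A

Merged: [7, 9, 17, 22, 31, 32, 77, 84, 94, 98]


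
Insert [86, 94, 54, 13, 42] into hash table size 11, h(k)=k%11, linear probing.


Insert 86: h=9 -> slot 9
Insert 94: h=6 -> slot 6
Insert 54: h=10 -> slot 10
Insert 13: h=2 -> slot 2
Insert 42: h=9, 2 probes -> slot 0

Table: [42, None, 13, None, None, None, 94, None, None, 86, 54]


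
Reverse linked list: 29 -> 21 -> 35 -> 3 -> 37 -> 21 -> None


Step 1: curr=29, set curr.next=prev(None) | reversed so far: 29
Step 2: curr=21, set curr.next=prev(29) | reversed so far: 21 -> 29
Step 3: curr=35, set curr.next=prev(21) | reversed so far: 35 -> 21 -> 29
Step 4: curr=3, set curr.next=prev(35) | reversed so far: 3 -> 35 -> 21 -> 29
Step 5: curr=37, set curr.next=prev(3) | reversed so far: 37 -> 3 -> 35 -> 21 -> 29
Step 6: curr=21, set curr.next=prev(37) | reversed so far: 21 -> 37 -> 3 -> 35 -> 21 -> 29

21 -> 37 -> 3 -> 35 -> 21 -> 29 -> None


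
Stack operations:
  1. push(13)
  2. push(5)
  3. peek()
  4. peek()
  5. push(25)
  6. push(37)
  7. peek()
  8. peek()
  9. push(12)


push(13) -> [13]
push(5) -> [13, 5]
peek()->5
peek()->5
push(25) -> [13, 5, 25]
push(37) -> [13, 5, 25, 37]
peek()->37
peek()->37
push(12) -> [13, 5, 25, 37, 12]

Final stack: [13, 5, 25, 37, 12]


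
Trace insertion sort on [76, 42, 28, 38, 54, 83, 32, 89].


Initial: [76, 42, 28, 38, 54, 83, 32, 89]
Insert 42: [42, 76, 28, 38, 54, 83, 32, 89]
Insert 28: [28, 42, 76, 38, 54, 83, 32, 89]
Insert 38: [28, 38, 42, 76, 54, 83, 32, 89]
Insert 54: [28, 38, 42, 54, 76, 83, 32, 89]
Insert 83: [28, 38, 42, 54, 76, 83, 32, 89]
Insert 32: [28, 32, 38, 42, 54, 76, 83, 89]
Insert 89: [28, 32, 38, 42, 54, 76, 83, 89]

Sorted: [28, 32, 38, 42, 54, 76, 83, 89]


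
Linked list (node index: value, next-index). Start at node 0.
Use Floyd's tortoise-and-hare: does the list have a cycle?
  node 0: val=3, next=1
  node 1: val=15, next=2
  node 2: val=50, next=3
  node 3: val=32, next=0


Floyd's tortoise (slow, +1) and hare (fast, +2):
  init: slow=0, fast=0
  step 1: slow=1, fast=2
  step 2: slow=2, fast=0
  step 3: slow=3, fast=2
  step 4: slow=0, fast=0
  slow == fast at node 0: cycle detected

Cycle: yes


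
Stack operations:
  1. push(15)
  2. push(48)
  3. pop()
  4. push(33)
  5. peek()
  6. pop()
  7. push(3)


push(15) -> [15]
push(48) -> [15, 48]
pop()->48, [15]
push(33) -> [15, 33]
peek()->33
pop()->33, [15]
push(3) -> [15, 3]

Final stack: [15, 3]


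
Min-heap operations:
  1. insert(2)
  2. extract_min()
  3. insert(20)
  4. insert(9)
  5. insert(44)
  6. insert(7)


insert(2) -> [2]
extract_min()->2, []
insert(20) -> [20]
insert(9) -> [9, 20]
insert(44) -> [9, 20, 44]
insert(7) -> [7, 9, 44, 20]

Final heap: [7, 9, 44, 20]


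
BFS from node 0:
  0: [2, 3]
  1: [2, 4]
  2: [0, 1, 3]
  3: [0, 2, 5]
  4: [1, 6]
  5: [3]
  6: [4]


Visit 0, enqueue [2, 3]
Visit 2, enqueue [1]
Visit 3, enqueue [5]
Visit 1, enqueue [4]
Visit 5, enqueue []
Visit 4, enqueue [6]
Visit 6, enqueue []

BFS order: [0, 2, 3, 1, 5, 4, 6]


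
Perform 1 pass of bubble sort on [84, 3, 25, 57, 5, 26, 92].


Initial: [84, 3, 25, 57, 5, 26, 92]
Pass 1: [3, 25, 57, 5, 26, 84, 92] (5 swaps)

After 1 pass: [3, 25, 57, 5, 26, 84, 92]


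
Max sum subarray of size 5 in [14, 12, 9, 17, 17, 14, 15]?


[0:5]: 69
[1:6]: 69
[2:7]: 72

Max: 72 at [2:7]


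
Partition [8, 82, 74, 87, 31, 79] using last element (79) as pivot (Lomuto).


Pivot: 79
  8 <= 79: advance i (no swap)
  74 <= 79: swap -> [8, 74, 82, 87, 31, 79]
  31 <= 79: swap -> [8, 74, 31, 87, 82, 79]
Place pivot at 3: [8, 74, 31, 79, 82, 87]

Partitioned: [8, 74, 31, 79, 82, 87]


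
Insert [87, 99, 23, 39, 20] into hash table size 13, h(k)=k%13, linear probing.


Insert 87: h=9 -> slot 9
Insert 99: h=8 -> slot 8
Insert 23: h=10 -> slot 10
Insert 39: h=0 -> slot 0
Insert 20: h=7 -> slot 7

Table: [39, None, None, None, None, None, None, 20, 99, 87, 23, None, None]


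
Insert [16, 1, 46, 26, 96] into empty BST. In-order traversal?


Insert 16: root
Insert 1: L from 16
Insert 46: R from 16
Insert 26: R from 16 -> L from 46
Insert 96: R from 16 -> R from 46

In-order: [1, 16, 26, 46, 96]


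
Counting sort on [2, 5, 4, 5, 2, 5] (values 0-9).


Input: [2, 5, 4, 5, 2, 5]
Counts: [0, 0, 2, 0, 1, 3, 0, 0, 0, 0]

Sorted: [2, 2, 4, 5, 5, 5]


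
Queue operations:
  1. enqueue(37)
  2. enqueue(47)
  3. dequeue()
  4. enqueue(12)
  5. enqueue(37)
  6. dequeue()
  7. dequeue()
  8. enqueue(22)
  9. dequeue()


enqueue(37) -> [37]
enqueue(47) -> [37, 47]
dequeue()->37, [47]
enqueue(12) -> [47, 12]
enqueue(37) -> [47, 12, 37]
dequeue()->47, [12, 37]
dequeue()->12, [37]
enqueue(22) -> [37, 22]
dequeue()->37, [22]

Final queue: [22]


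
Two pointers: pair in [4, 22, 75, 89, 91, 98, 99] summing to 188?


lo=0(4)+hi=6(99)=103
lo=1(22)+hi=6(99)=121
lo=2(75)+hi=6(99)=174
lo=3(89)+hi=6(99)=188

Yes: 89+99=188


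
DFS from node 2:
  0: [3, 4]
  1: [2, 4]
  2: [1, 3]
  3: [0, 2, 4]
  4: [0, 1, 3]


Visit 2, push [3, 1]
Visit 1, push [4]
Visit 4, push [3, 0]
Visit 0, push [3]
Visit 3, push []

DFS order: [2, 1, 4, 0, 3]


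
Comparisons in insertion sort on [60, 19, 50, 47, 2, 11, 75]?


Algorithm: insertion sort
Input: [60, 19, 50, 47, 2, 11, 75]
Sorted: [2, 11, 19, 47, 50, 60, 75]

16


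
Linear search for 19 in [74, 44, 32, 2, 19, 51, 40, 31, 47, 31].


i=0: 74!=19
i=1: 44!=19
i=2: 32!=19
i=3: 2!=19
i=4: 19==19 found!

Found at 4, 5 comps


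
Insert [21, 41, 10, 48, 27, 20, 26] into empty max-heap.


Insert 21: [21]
Insert 41: [41, 21]
Insert 10: [41, 21, 10]
Insert 48: [48, 41, 10, 21]
Insert 27: [48, 41, 10, 21, 27]
Insert 20: [48, 41, 20, 21, 27, 10]
Insert 26: [48, 41, 26, 21, 27, 10, 20]

Final heap: [48, 41, 26, 21, 27, 10, 20]


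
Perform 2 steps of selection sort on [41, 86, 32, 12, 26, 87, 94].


Initial: [41, 86, 32, 12, 26, 87, 94]
Step 1: min=12 at 3
  Swap: [12, 86, 32, 41, 26, 87, 94]
Step 2: min=26 at 4
  Swap: [12, 26, 32, 41, 86, 87, 94]

After 2 steps: [12, 26, 32, 41, 86, 87, 94]


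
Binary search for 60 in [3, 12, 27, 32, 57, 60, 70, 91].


Step 1: lo=0, hi=7, mid=3, val=32
Step 2: lo=4, hi=7, mid=5, val=60

Found at index 5


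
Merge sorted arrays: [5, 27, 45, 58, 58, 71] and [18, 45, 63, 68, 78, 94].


Take 5 from A
Take 18 from B
Take 27 from A
Take 45 from A
Take 45 from B
Take 58 from A
Take 58 from A
Take 63 from B
Take 68 from B
Take 71 from A

Merged: [5, 18, 27, 45, 45, 58, 58, 63, 68, 71, 78, 94]


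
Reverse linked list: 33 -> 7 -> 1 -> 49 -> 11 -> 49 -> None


Step 1: curr=33, set curr.next=prev(None) | reversed so far: 33
Step 2: curr=7, set curr.next=prev(33) | reversed so far: 7 -> 33
Step 3: curr=1, set curr.next=prev(7) | reversed so far: 1 -> 7 -> 33
Step 4: curr=49, set curr.next=prev(1) | reversed so far: 49 -> 1 -> 7 -> 33
Step 5: curr=11, set curr.next=prev(49) | reversed so far: 11 -> 49 -> 1 -> 7 -> 33
Step 6: curr=49, set curr.next=prev(11) | reversed so far: 49 -> 11 -> 49 -> 1 -> 7 -> 33

49 -> 11 -> 49 -> 1 -> 7 -> 33 -> None


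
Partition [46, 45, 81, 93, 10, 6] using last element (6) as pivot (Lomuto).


Pivot: 6
Place pivot at 0: [6, 45, 81, 93, 10, 46]

Partitioned: [6, 45, 81, 93, 10, 46]


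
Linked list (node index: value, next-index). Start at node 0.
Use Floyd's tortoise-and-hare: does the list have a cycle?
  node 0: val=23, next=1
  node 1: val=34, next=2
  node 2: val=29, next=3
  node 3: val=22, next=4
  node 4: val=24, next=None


Floyd's tortoise (slow, +1) and hare (fast, +2):
  init: slow=0, fast=0
  step 1: slow=1, fast=2
  step 2: slow=2, fast=4
  step 3: fast -> None, no cycle

Cycle: no


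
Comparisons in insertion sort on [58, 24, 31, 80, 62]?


Algorithm: insertion sort
Input: [58, 24, 31, 80, 62]
Sorted: [24, 31, 58, 62, 80]

6


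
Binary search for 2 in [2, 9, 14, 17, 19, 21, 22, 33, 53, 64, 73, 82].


Step 1: lo=0, hi=11, mid=5, val=21
Step 2: lo=0, hi=4, mid=2, val=14
Step 3: lo=0, hi=1, mid=0, val=2

Found at index 0


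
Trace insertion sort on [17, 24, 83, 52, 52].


Initial: [17, 24, 83, 52, 52]
Insert 24: [17, 24, 83, 52, 52]
Insert 83: [17, 24, 83, 52, 52]
Insert 52: [17, 24, 52, 83, 52]
Insert 52: [17, 24, 52, 52, 83]

Sorted: [17, 24, 52, 52, 83]


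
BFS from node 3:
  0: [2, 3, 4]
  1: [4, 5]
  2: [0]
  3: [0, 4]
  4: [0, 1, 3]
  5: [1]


Visit 3, enqueue [0, 4]
Visit 0, enqueue [2]
Visit 4, enqueue [1]
Visit 2, enqueue []
Visit 1, enqueue [5]
Visit 5, enqueue []

BFS order: [3, 0, 4, 2, 1, 5]


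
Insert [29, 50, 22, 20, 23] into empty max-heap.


Insert 29: [29]
Insert 50: [50, 29]
Insert 22: [50, 29, 22]
Insert 20: [50, 29, 22, 20]
Insert 23: [50, 29, 22, 20, 23]

Final heap: [50, 29, 22, 20, 23]


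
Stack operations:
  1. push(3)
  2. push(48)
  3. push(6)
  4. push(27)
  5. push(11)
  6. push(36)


push(3) -> [3]
push(48) -> [3, 48]
push(6) -> [3, 48, 6]
push(27) -> [3, 48, 6, 27]
push(11) -> [3, 48, 6, 27, 11]
push(36) -> [3, 48, 6, 27, 11, 36]

Final stack: [3, 48, 6, 27, 11, 36]


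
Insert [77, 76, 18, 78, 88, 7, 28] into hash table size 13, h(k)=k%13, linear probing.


Insert 77: h=12 -> slot 12
Insert 76: h=11 -> slot 11
Insert 18: h=5 -> slot 5
Insert 78: h=0 -> slot 0
Insert 88: h=10 -> slot 10
Insert 7: h=7 -> slot 7
Insert 28: h=2 -> slot 2

Table: [78, None, 28, None, None, 18, None, 7, None, None, 88, 76, 77]


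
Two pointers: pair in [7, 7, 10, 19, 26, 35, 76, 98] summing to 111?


lo=0(7)+hi=7(98)=105
lo=1(7)+hi=7(98)=105
lo=2(10)+hi=7(98)=108
lo=3(19)+hi=7(98)=117
lo=3(19)+hi=6(76)=95
lo=4(26)+hi=6(76)=102
lo=5(35)+hi=6(76)=111

Yes: 35+76=111


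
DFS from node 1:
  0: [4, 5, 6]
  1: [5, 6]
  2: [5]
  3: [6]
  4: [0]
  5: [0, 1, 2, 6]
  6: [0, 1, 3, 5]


Visit 1, push [6, 5]
Visit 5, push [6, 2, 0]
Visit 0, push [6, 4]
Visit 4, push []
Visit 6, push [3]
Visit 3, push []
Visit 2, push []

DFS order: [1, 5, 0, 4, 6, 3, 2]


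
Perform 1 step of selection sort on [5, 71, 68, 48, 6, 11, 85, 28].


Initial: [5, 71, 68, 48, 6, 11, 85, 28]
Step 1: min=5 at 0
  Swap: [5, 71, 68, 48, 6, 11, 85, 28]

After 1 step: [5, 71, 68, 48, 6, 11, 85, 28]


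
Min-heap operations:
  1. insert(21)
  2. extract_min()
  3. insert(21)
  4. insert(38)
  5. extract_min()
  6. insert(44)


insert(21) -> [21]
extract_min()->21, []
insert(21) -> [21]
insert(38) -> [21, 38]
extract_min()->21, [38]
insert(44) -> [38, 44]

Final heap: [38, 44]


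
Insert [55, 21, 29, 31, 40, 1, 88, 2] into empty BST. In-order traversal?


Insert 55: root
Insert 21: L from 55
Insert 29: L from 55 -> R from 21
Insert 31: L from 55 -> R from 21 -> R from 29
Insert 40: L from 55 -> R from 21 -> R from 29 -> R from 31
Insert 1: L from 55 -> L from 21
Insert 88: R from 55
Insert 2: L from 55 -> L from 21 -> R from 1

In-order: [1, 2, 21, 29, 31, 40, 55, 88]


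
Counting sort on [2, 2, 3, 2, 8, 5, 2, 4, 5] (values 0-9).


Input: [2, 2, 3, 2, 8, 5, 2, 4, 5]
Counts: [0, 0, 4, 1, 1, 2, 0, 0, 1, 0]

Sorted: [2, 2, 2, 2, 3, 4, 5, 5, 8]


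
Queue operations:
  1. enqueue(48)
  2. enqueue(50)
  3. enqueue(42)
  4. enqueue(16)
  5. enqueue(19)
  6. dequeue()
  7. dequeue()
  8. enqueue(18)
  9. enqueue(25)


enqueue(48) -> [48]
enqueue(50) -> [48, 50]
enqueue(42) -> [48, 50, 42]
enqueue(16) -> [48, 50, 42, 16]
enqueue(19) -> [48, 50, 42, 16, 19]
dequeue()->48, [50, 42, 16, 19]
dequeue()->50, [42, 16, 19]
enqueue(18) -> [42, 16, 19, 18]
enqueue(25) -> [42, 16, 19, 18, 25]

Final queue: [42, 16, 19, 18, 25]
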